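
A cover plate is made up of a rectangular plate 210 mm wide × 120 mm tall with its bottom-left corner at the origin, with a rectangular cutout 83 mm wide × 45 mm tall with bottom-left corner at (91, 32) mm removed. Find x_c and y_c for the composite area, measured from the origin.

x_c = 100.21 mm, y_c = 60.96 mm

Part | A | x̄ᵢ | ȳᵢ | A·x̄ᵢ | A·ȳᵢ
plate | 25200.00 | 105.00 | 60.00 | 2646000.00 | 1512000.00
hole | -3735.00 | 132.50 | 54.50 | -494887.50 | -203557.50
Σ | 21465.00 |  |  | 2151112.50 | 1308442.50
x_c = 2151112.50 / 21465.00 = 100.21 mm
y_c = 1308442.50 / 21465.00 = 60.96 mm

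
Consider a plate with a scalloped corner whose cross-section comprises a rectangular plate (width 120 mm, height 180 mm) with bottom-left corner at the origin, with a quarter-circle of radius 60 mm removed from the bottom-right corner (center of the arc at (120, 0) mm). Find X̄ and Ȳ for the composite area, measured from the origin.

plate: A = 120 × 180 = 21600.00, centroid at (60.00, 90.00).
removed quarter-circle: A = −¼π·60² = -2827.43, centroid at (94.54, 25.46).
ΣA = 18772.57 mm², ΣAX̄ = 1028707.99 mm³, ΣAȲ = 1872000.00 mm³.
X̄ = 1028707.99/18772.57 = 54.80 mm; Ȳ = 1872000.00/18772.57 = 99.72 mm.

X̄ = 54.80 mm, Ȳ = 99.72 mm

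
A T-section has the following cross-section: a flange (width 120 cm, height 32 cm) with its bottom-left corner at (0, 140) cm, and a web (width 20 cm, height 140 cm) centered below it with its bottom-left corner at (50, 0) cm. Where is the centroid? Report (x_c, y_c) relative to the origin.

web: A = 20 × 140 = 2800.00, centroid at (60.00, 70.00).
flange: A = 120 × 32 = 3840.00, centroid at (60.00, 156.00).
ΣA = 6640.00 cm², ΣAx_c = 398400.00 cm³, ΣAy_c = 795040.00 cm³.
x_c = 398400.00/6640.00 = 60.00 cm; y_c = 795040.00/6640.00 = 119.73 cm.

x_c = 60.00 cm, y_c = 119.73 cm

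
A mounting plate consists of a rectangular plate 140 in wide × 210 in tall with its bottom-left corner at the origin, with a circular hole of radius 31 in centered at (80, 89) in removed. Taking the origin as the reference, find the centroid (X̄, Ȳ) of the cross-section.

Part | A | x̄ᵢ | ȳᵢ | A·x̄ᵢ | A·ȳᵢ
plate | 29400.00 | 70.00 | 105.00 | 2058000.00 | 3087000.00
hole | -3019.07 | 80.00 | 89.00 | -241525.64 | -268697.28
Σ | 26380.93 |  |  | 1816474.36 | 2818302.72
X̄ = 1816474.36 / 26380.93 = 68.86 in
Ȳ = 2818302.72 / 26380.93 = 106.83 in

X̄ = 68.86 in, Ȳ = 106.83 in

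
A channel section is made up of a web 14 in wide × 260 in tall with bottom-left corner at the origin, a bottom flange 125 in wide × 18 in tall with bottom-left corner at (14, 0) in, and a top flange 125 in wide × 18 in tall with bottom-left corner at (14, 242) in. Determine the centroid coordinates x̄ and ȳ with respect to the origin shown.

x̄ = 45.42 in, ȳ = 130.00 in

Part | A | x̄ᵢ | ȳᵢ | A·x̄ᵢ | A·ȳᵢ
web | 3640.00 | 7.00 | 130.00 | 25480.00 | 473200.00
bottom flange | 2250.00 | 76.50 | 9.00 | 172125.00 | 20250.00
top flange | 2250.00 | 76.50 | 251.00 | 172125.00 | 564750.00
Σ | 8140.00 |  |  | 369730.00 | 1058200.00
x̄ = 369730.00 / 8140.00 = 45.42 in
ȳ = 1058200.00 / 8140.00 = 130.00 in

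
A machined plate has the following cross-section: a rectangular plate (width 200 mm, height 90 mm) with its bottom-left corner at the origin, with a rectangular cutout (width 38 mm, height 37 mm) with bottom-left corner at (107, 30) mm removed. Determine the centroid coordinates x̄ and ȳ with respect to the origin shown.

plate: A = 200 × 90 = 18000.00, centroid at (100.00, 45.00).
hole: A = −(38 × 37) = -1406.00, centroid at (126.00, 48.50).
ΣA = 16594.00 mm², ΣAx̄ = 1622844.00 mm³, ΣAȳ = 741809.00 mm³.
x̄ = 1622844.00/16594.00 = 97.80 mm; ȳ = 741809.00/16594.00 = 44.70 mm.

x̄ = 97.80 mm, ȳ = 44.70 mm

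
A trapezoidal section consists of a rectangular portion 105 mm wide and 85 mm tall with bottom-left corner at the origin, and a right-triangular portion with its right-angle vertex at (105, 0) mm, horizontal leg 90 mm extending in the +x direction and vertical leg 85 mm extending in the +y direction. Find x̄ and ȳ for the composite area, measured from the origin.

x̄ = 77.25 mm, ȳ = 38.25 mm

Part | A | x̄ᵢ | ȳᵢ | A·x̄ᵢ | A·ȳᵢ
rectangular portion | 8925.00 | 52.50 | 42.50 | 468562.50 | 379312.50
triangular portion | 3825.00 | 135.00 | 28.33 | 516375.00 | 108375.00
Σ | 12750.00 |  |  | 984937.50 | 487687.50
x̄ = 984937.50 / 12750.00 = 77.25 mm
ȳ = 487687.50 / 12750.00 = 38.25 mm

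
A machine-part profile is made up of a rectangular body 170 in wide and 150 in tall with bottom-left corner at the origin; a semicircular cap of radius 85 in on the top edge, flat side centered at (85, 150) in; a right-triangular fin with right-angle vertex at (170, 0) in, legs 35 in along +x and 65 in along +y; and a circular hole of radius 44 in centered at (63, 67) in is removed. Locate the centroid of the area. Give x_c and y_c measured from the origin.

rectangular body: A = 170 × 150 = 25500.00, centroid at (85.00, 75.00).
semicircular top: A = ½π·85² = 11349.00, centroid at (85.00, 186.08).
triangular fin: A = ½·35·65 = 1137.50, centroid at (181.67, 21.67).
hole: A = −π·44² = -6082.12, centroid at (63.00, 67.00).
ΣA = 31904.38 in², ΣAx_c = 2955637.35 in³, ΣAy_c = 3641410.75 in³.
x_c = 2955637.35/31904.38 = 92.64 in; y_c = 3641410.75/31904.38 = 114.14 in.

x_c = 92.64 in, y_c = 114.14 in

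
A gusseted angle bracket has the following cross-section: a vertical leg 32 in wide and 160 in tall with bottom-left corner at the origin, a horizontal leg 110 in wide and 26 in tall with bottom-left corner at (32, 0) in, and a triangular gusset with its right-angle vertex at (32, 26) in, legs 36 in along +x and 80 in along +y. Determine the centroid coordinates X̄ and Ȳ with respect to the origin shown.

Part | A | x̄ᵢ | ȳᵢ | A·x̄ᵢ | A·ȳᵢ
vertical leg | 5120.00 | 16.00 | 80.00 | 81920.00 | 409600.00
horizontal leg | 2860.00 | 87.00 | 13.00 | 248820.00 | 37180.00
gusset | 1440.00 | 44.00 | 52.67 | 63360.00 | 75840.00
Σ | 9420.00 |  |  | 394100.00 | 522620.00
X̄ = 394100.00 / 9420.00 = 41.84 in
Ȳ = 522620.00 / 9420.00 = 55.48 in

X̄ = 41.84 in, Ȳ = 55.48 in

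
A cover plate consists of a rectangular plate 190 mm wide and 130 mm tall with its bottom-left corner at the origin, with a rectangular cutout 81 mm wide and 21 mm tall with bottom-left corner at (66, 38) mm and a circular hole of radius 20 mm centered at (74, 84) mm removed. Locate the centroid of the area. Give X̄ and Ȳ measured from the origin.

Part | A | x̄ᵢ | ȳᵢ | A·x̄ᵢ | A·ȳᵢ
plate | 24700.00 | 95.00 | 65.00 | 2346500.00 | 1605500.00
hole 1 | -1701.00 | 106.50 | 48.50 | -181156.50 | -82498.50
hole 2 | -1256.64 | 74.00 | 84.00 | -92991.14 | -105557.51
Σ | 21742.36 |  |  | 2072352.36 | 1417443.99
X̄ = 2072352.36 / 21742.36 = 95.31 mm
Ȳ = 1417443.99 / 21742.36 = 65.19 mm

X̄ = 95.31 mm, Ȳ = 65.19 mm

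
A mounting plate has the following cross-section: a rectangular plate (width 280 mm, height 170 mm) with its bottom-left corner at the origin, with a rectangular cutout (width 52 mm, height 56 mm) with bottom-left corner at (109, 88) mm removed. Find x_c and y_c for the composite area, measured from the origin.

plate: A = 280 × 170 = 47600.00, centroid at (140.00, 85.00).
hole: A = −(52 × 56) = -2912.00, centroid at (135.00, 116.00).
ΣA = 44688.00 mm², ΣAx_c = 6270880.00 mm³, ΣAy_c = 3708208.00 mm³.
x_c = 6270880.00/44688.00 = 140.33 mm; y_c = 3708208.00/44688.00 = 82.98 mm.

x_c = 140.33 mm, y_c = 82.98 mm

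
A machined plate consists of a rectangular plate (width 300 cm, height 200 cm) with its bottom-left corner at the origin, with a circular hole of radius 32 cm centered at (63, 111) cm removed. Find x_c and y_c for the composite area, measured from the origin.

plate: A = 300 × 200 = 60000.00, centroid at (150.00, 100.00).
hole: A = −π·32² = -3216.99, centroid at (63.00, 111.00).
ΣA = 56783.01 cm², ΣAx_c = 8797329.57 cm³, ΣAy_c = 5642914.01 cm³.
x_c = 8797329.57/56783.01 = 154.93 cm; y_c = 5642914.01/56783.01 = 99.38 cm.

x_c = 154.93 cm, y_c = 99.38 cm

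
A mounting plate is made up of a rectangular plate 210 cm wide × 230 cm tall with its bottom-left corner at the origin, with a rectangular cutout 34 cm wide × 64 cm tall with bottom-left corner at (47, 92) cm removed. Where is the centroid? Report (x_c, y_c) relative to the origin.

Part | A | x̄ᵢ | ȳᵢ | A·x̄ᵢ | A·ȳᵢ
plate | 48300.00 | 105.00 | 115.00 | 5071500.00 | 5554500.00
hole | -2176.00 | 64.00 | 124.00 | -139264.00 | -269824.00
Σ | 46124.00 |  |  | 4932236.00 | 5284676.00
x_c = 4932236.00 / 46124.00 = 106.93 cm
y_c = 5284676.00 / 46124.00 = 114.58 cm

x_c = 106.93 cm, y_c = 114.58 cm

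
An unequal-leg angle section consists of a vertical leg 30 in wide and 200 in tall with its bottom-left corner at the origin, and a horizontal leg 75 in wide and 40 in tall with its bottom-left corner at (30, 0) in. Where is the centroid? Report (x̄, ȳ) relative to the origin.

x̄ = 32.50 in, ȳ = 73.33 in

Part | A | x̄ᵢ | ȳᵢ | A·x̄ᵢ | A·ȳᵢ
vertical leg | 6000.00 | 15.00 | 100.00 | 90000.00 | 600000.00
horizontal leg | 3000.00 | 67.50 | 20.00 | 202500.00 | 60000.00
Σ | 9000.00 |  |  | 292500.00 | 660000.00
x̄ = 292500.00 / 9000.00 = 32.50 in
ȳ = 660000.00 / 9000.00 = 73.33 in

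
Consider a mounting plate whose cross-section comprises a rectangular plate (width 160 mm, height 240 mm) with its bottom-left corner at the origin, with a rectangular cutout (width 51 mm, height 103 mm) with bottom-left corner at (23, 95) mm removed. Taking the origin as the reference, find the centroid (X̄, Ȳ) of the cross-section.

X̄ = 84.99 mm, Ȳ = 115.80 mm

Part | A | x̄ᵢ | ȳᵢ | A·x̄ᵢ | A·ȳᵢ
plate | 38400.00 | 80.00 | 120.00 | 3072000.00 | 4608000.00
hole | -5253.00 | 48.50 | 146.50 | -254770.50 | -769564.50
Σ | 33147.00 |  |  | 2817229.50 | 3838435.50
X̄ = 2817229.50 / 33147.00 = 84.99 mm
Ȳ = 3838435.50 / 33147.00 = 115.80 mm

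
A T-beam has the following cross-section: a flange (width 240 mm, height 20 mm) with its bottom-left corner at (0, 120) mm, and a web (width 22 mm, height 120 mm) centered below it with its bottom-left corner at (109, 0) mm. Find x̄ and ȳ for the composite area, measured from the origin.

x̄ = 120.00 mm, ȳ = 105.16 mm

Part | A | x̄ᵢ | ȳᵢ | A·x̄ᵢ | A·ȳᵢ
web | 2640.00 | 120.00 | 60.00 | 316800.00 | 158400.00
flange | 4800.00 | 120.00 | 130.00 | 576000.00 | 624000.00
Σ | 7440.00 |  |  | 892800.00 | 782400.00
x̄ = 892800.00 / 7440.00 = 120.00 mm
ȳ = 782400.00 / 7440.00 = 105.16 mm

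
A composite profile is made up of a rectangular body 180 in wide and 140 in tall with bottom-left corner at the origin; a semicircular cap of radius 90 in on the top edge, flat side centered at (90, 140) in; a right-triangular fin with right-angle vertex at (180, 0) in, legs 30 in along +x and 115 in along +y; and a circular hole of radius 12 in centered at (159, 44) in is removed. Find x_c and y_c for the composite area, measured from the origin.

x_c = 93.60 in, y_c = 104.03 in

rectangular body: A = 180 × 140 = 25200.00, centroid at (90.00, 70.00).
semicircular top: A = ½π·90² = 12723.45, centroid at (90.00, 178.20).
triangular fin: A = ½·30·115 = 1725.00, centroid at (190.00, 38.33).
hole: A = −π·12² = -452.39, centroid at (159.00, 44.00).
ΣA = 39196.06 in², ΣAx_c = 3668930.62 in³, ΣAy_c = 4077502.90 in³.
x_c = 3668930.62/39196.06 = 93.60 in; y_c = 4077502.90/39196.06 = 104.03 in.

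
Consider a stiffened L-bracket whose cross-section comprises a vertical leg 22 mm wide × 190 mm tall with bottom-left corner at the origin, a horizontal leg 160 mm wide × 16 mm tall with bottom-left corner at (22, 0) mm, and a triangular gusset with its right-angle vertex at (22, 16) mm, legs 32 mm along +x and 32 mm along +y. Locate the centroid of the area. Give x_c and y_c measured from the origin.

Part | A | x̄ᵢ | ȳᵢ | A·x̄ᵢ | A·ȳᵢ
vertical leg | 4180.00 | 11.00 | 95.00 | 45980.00 | 397100.00
horizontal leg | 2560.00 | 102.00 | 8.00 | 261120.00 | 20480.00
gusset | 512.00 | 32.67 | 26.67 | 16725.33 | 13653.33
Σ | 7252.00 |  |  | 323825.33 | 431233.33
x_c = 323825.33 / 7252.00 = 44.65 mm
y_c = 431233.33 / 7252.00 = 59.46 mm

x_c = 44.65 mm, y_c = 59.46 mm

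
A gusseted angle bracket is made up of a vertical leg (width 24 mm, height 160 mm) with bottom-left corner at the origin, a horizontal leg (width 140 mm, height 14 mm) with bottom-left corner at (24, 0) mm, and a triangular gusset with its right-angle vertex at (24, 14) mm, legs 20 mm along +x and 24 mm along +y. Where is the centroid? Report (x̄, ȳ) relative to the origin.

x̄ = 39.35 mm, ȳ = 54.01 mm

vertical leg: A = 24 × 160 = 3840.00, centroid at (12.00, 80.00).
horizontal leg: A = 140 × 14 = 1960.00, centroid at (94.00, 7.00).
gusset: A = ½·20·24 = 240.00, centroid at (30.67, 22.00).
ΣA = 6040.00 mm², ΣAx̄ = 237680.00 mm³, ΣAȳ = 326200.00 mm³.
x̄ = 237680.00/6040.00 = 39.35 mm; ȳ = 326200.00/6040.00 = 54.01 mm.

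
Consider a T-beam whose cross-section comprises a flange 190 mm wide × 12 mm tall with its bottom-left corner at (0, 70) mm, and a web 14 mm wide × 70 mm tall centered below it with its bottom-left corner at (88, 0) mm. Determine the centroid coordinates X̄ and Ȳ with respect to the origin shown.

X̄ = 95.00 mm, Ȳ = 63.67 mm

Part | A | x̄ᵢ | ȳᵢ | A·x̄ᵢ | A·ȳᵢ
web | 980.00 | 95.00 | 35.00 | 93100.00 | 34300.00
flange | 2280.00 | 95.00 | 76.00 | 216600.00 | 173280.00
Σ | 3260.00 |  |  | 309700.00 | 207580.00
X̄ = 309700.00 / 3260.00 = 95.00 mm
Ȳ = 207580.00 / 3260.00 = 63.67 mm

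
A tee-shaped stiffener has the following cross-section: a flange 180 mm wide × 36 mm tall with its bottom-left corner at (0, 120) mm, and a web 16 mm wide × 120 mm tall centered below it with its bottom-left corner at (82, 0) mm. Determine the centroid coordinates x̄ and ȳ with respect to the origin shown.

x̄ = 90.00 mm, ȳ = 120.17 mm

web: A = 16 × 120 = 1920.00, centroid at (90.00, 60.00).
flange: A = 180 × 36 = 6480.00, centroid at (90.00, 138.00).
ΣA = 8400.00 mm², ΣAx̄ = 756000.00 mm³, ΣAȳ = 1009440.00 mm³.
x̄ = 756000.00/8400.00 = 90.00 mm; ȳ = 1009440.00/8400.00 = 120.17 mm.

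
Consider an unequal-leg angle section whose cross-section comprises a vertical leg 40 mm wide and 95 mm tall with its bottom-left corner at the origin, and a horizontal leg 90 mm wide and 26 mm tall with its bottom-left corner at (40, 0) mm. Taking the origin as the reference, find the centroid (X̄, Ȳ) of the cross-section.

X̄ = 44.77 mm, Ȳ = 34.35 mm

vertical leg: A = 40 × 95 = 3800.00, centroid at (20.00, 47.50).
horizontal leg: A = 90 × 26 = 2340.00, centroid at (85.00, 13.00).
ΣA = 6140.00 mm², ΣAX̄ = 274900.00 mm³, ΣAȲ = 210920.00 mm³.
X̄ = 274900.00/6140.00 = 44.77 mm; Ȳ = 210920.00/6140.00 = 34.35 mm.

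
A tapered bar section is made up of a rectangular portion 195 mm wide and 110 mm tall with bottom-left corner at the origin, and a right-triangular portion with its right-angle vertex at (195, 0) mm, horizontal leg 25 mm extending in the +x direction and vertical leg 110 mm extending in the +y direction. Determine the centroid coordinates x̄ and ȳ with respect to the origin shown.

x̄ = 103.88 mm, ȳ = 53.90 mm

rectangular portion: A = 195 × 110 = 21450.00, centroid at (97.50, 55.00).
triangular portion: A = ½·25·110 = 1375.00, centroid at (203.33, 36.67).
ΣA = 22825.00 mm², ΣAx̄ = 2370958.33 mm³, ΣAȳ = 1230166.67 mm³.
x̄ = 2370958.33/22825.00 = 103.88 mm; ȳ = 1230166.67/22825.00 = 53.90 mm.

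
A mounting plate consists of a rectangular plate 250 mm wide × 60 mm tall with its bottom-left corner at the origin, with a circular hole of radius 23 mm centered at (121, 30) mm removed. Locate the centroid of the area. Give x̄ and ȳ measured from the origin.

Part | A | x̄ᵢ | ȳᵢ | A·x̄ᵢ | A·ȳᵢ
plate | 15000.00 | 125.00 | 30.00 | 1875000.00 | 450000.00
hole | -1661.90 | 121.00 | 30.00 | -201090.20 | -49857.08
Σ | 13338.10 |  |  | 1673909.80 | 400142.92
x̄ = 1673909.80 / 13338.10 = 125.50 mm
ȳ = 400142.92 / 13338.10 = 30.00 mm

x̄ = 125.50 mm, ȳ = 30.00 mm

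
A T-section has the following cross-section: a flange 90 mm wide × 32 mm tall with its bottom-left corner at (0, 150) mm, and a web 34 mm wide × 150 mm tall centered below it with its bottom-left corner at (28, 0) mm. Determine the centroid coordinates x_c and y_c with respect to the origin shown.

x_c = 45.00 mm, y_c = 107.84 mm

Part | A | x̄ᵢ | ȳᵢ | A·x̄ᵢ | A·ȳᵢ
web | 5100.00 | 45.00 | 75.00 | 229500.00 | 382500.00
flange | 2880.00 | 45.00 | 166.00 | 129600.00 | 478080.00
Σ | 7980.00 |  |  | 359100.00 | 860580.00
x_c = 359100.00 / 7980.00 = 45.00 mm
y_c = 860580.00 / 7980.00 = 107.84 mm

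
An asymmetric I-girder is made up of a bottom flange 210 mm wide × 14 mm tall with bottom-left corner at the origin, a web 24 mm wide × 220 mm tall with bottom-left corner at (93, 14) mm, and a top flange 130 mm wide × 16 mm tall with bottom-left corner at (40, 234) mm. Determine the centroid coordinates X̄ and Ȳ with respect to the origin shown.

bottom flange: A = 210 × 14 = 2940.00, centroid at (105.00, 7.00).
web: A = 24 × 220 = 5280.00, centroid at (105.00, 124.00).
top flange: A = 130 × 16 = 2080.00, centroid at (105.00, 242.00).
ΣA = 10300.00 mm²
ΣAX̄ = (2940.00)(105.00) + (5280.00)(105.00) + (2080.00)(105.00) = 1081500.00 mm³
ΣAȲ = (2940.00)(7.00) + (5280.00)(124.00) + (2080.00)(242.00) = 1178660.00 mm³
X̄ = 1081500.00 / 10300.00 = 105.00 mm
Ȳ = 1178660.00 / 10300.00 = 114.43 mm

X̄ = 105.00 mm, Ȳ = 114.43 mm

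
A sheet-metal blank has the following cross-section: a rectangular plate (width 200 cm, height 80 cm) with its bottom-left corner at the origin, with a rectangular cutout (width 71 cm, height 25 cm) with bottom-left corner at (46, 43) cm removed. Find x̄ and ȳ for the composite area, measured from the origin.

x̄ = 102.31 cm, ȳ = 38.07 cm

Part | A | x̄ᵢ | ȳᵢ | A·x̄ᵢ | A·ȳᵢ
plate | 16000.00 | 100.00 | 40.00 | 1600000.00 | 640000.00
hole | -1775.00 | 81.50 | 55.50 | -144662.50 | -98512.50
Σ | 14225.00 |  |  | 1455337.50 | 541487.50
x̄ = 1455337.50 / 14225.00 = 102.31 cm
ȳ = 541487.50 / 14225.00 = 38.07 cm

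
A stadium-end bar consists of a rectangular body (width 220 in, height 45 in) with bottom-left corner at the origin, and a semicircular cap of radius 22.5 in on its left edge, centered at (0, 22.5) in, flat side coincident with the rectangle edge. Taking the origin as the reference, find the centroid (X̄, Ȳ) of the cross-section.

rectangular body: A = 220 × 45 = 9900.00, centroid at (110.00, 22.50).
semicircular end: A = ½π·22.5² = 795.22, centroid at (-9.55, 22.50).
ΣA = 10695.22 in², ΣAX̄ = 1081406.25 in³, ΣAȲ = 240642.35 in³.
X̄ = 1081406.25/10695.22 = 101.11 in; Ȳ = 240642.35/10695.22 = 22.50 in.

X̄ = 101.11 in, Ȳ = 22.50 in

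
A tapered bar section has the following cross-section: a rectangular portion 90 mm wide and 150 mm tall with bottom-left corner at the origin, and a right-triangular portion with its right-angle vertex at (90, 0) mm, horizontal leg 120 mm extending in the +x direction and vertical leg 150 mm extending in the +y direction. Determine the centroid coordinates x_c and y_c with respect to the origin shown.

Part | A | x̄ᵢ | ȳᵢ | A·x̄ᵢ | A·ȳᵢ
rectangular portion | 13500.00 | 45.00 | 75.00 | 607500.00 | 1012500.00
triangular portion | 9000.00 | 130.00 | 50.00 | 1170000.00 | 450000.00
Σ | 22500.00 |  |  | 1777500.00 | 1462500.00
x_c = 1777500.00 / 22500.00 = 79.00 mm
y_c = 1462500.00 / 22500.00 = 65.00 mm

x_c = 79.00 mm, y_c = 65.00 mm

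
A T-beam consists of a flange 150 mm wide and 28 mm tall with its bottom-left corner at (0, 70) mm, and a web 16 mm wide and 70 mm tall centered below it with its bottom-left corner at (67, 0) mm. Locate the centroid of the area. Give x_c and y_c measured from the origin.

x_c = 75.00 mm, y_c = 73.68 mm

web: A = 16 × 70 = 1120.00, centroid at (75.00, 35.00).
flange: A = 150 × 28 = 4200.00, centroid at (75.00, 84.00).
ΣA = 5320.00 mm²
ΣAx_c = (1120.00)(75.00) + (4200.00)(75.00) = 399000.00 mm³
ΣAy_c = (1120.00)(35.00) + (4200.00)(84.00) = 392000.00 mm³
x_c = 399000.00 / 5320.00 = 75.00 mm
y_c = 392000.00 / 5320.00 = 73.68 mm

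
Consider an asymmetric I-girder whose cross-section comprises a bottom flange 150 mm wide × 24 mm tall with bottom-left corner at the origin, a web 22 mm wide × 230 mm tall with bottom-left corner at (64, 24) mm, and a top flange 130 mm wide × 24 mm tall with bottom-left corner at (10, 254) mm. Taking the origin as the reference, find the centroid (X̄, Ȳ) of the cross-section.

bottom flange: A = 150 × 24 = 3600.00, centroid at (75.00, 12.00).
web: A = 22 × 230 = 5060.00, centroid at (75.00, 139.00).
top flange: A = 130 × 24 = 3120.00, centroid at (75.00, 266.00).
ΣA = 11780.00 mm², ΣAX̄ = 883500.00 mm³, ΣAȲ = 1576460.00 mm³.
X̄ = 883500.00/11780.00 = 75.00 mm; Ȳ = 1576460.00/11780.00 = 133.83 mm.

X̄ = 75.00 mm, Ȳ = 133.83 mm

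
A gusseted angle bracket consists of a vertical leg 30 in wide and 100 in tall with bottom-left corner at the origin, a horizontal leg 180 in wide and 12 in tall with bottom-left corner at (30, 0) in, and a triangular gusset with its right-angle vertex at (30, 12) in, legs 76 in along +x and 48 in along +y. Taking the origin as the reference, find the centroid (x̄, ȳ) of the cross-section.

vertical leg: A = 30 × 100 = 3000.00, centroid at (15.00, 50.00).
horizontal leg: A = 180 × 12 = 2160.00, centroid at (120.00, 6.00).
gusset: A = ½·76·48 = 1824.00, centroid at (55.33, 28.00).
ΣA = 6984.00 in²
ΣAx̄ = (3000.00)(15.00) + (2160.00)(120.00) + (1824.00)(55.33) = 405128.00 in³
ΣAȳ = (3000.00)(50.00) + (2160.00)(6.00) + (1824.00)(28.00) = 214032.00 in³
x̄ = 405128.00 / 6984.00 = 58.01 in
ȳ = 214032.00 / 6984.00 = 30.65 in

x̄ = 58.01 in, ȳ = 30.65 in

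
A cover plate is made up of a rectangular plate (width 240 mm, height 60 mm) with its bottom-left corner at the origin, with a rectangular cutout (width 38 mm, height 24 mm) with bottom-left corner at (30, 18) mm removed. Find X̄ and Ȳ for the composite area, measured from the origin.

X̄ = 124.80 mm, Ȳ = 30.00 mm

Part | A | x̄ᵢ | ȳᵢ | A·x̄ᵢ | A·ȳᵢ
plate | 14400.00 | 120.00 | 30.00 | 1728000.00 | 432000.00
hole | -912.00 | 49.00 | 30.00 | -44688.00 | -27360.00
Σ | 13488.00 |  |  | 1683312.00 | 404640.00
X̄ = 1683312.00 / 13488.00 = 124.80 mm
Ȳ = 404640.00 / 13488.00 = 30.00 mm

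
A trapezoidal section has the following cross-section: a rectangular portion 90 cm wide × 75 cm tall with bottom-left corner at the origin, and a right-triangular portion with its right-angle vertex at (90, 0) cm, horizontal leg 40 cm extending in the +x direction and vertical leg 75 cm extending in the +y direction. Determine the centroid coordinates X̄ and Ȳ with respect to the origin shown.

X̄ = 55.61 cm, Ȳ = 35.23 cm

rectangular portion: A = 90 × 75 = 6750.00, centroid at (45.00, 37.50).
triangular portion: A = ½·40·75 = 1500.00, centroid at (103.33, 25.00).
ΣA = 8250.00 cm²
ΣAX̄ = (6750.00)(45.00) + (1500.00)(103.33) = 458750.00 cm³
ΣAȲ = (6750.00)(37.50) + (1500.00)(25.00) = 290625.00 cm³
X̄ = 458750.00 / 8250.00 = 55.61 cm
Ȳ = 290625.00 / 8250.00 = 35.23 cm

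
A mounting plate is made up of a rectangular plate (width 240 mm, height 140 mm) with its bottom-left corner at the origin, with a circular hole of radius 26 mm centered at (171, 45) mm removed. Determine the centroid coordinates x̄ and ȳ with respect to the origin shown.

Part | A | x̄ᵢ | ȳᵢ | A·x̄ᵢ | A·ȳᵢ
plate | 33600.00 | 120.00 | 70.00 | 4032000.00 | 2352000.00
hole | -2123.72 | 171.00 | 45.00 | -363155.54 | -95567.25
Σ | 31476.28 |  |  | 3668844.46 | 2256432.75
x̄ = 3668844.46 / 31476.28 = 116.56 mm
ȳ = 2256432.75 / 31476.28 = 71.69 mm

x̄ = 116.56 mm, ȳ = 71.69 mm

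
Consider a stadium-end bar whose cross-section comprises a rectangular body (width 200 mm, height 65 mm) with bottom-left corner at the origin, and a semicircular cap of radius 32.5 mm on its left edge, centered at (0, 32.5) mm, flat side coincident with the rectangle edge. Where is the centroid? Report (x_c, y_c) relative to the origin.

rectangular body: A = 200 × 65 = 13000.00, centroid at (100.00, 32.50).
semicircular end: A = ½π·32.5² = 1659.15, centroid at (-13.79, 32.50).
ΣA = 14659.15 mm², ΣAx_c = 1277114.58 mm³, ΣAy_c = 476422.49 mm³.
x_c = 1277114.58/14659.15 = 87.12 mm; y_c = 476422.49/14659.15 = 32.50 mm.

x_c = 87.12 mm, y_c = 32.50 mm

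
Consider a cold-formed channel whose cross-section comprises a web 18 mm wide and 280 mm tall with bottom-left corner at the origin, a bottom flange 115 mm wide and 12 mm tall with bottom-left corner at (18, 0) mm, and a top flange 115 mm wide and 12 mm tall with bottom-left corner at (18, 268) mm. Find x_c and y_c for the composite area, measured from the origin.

web: A = 18 × 280 = 5040.00, centroid at (9.00, 140.00).
bottom flange: A = 115 × 12 = 1380.00, centroid at (75.50, 6.00).
top flange: A = 115 × 12 = 1380.00, centroid at (75.50, 274.00).
ΣA = 7800.00 mm²
ΣAx_c = (5040.00)(9.00) + (1380.00)(75.50) + (1380.00)(75.50) = 253740.00 mm³
ΣAy_c = (5040.00)(140.00) + (1380.00)(6.00) + (1380.00)(274.00) = 1092000.00 mm³
x_c = 253740.00 / 7800.00 = 32.53 mm
y_c = 1092000.00 / 7800.00 = 140.00 mm

x_c = 32.53 mm, y_c = 140.00 mm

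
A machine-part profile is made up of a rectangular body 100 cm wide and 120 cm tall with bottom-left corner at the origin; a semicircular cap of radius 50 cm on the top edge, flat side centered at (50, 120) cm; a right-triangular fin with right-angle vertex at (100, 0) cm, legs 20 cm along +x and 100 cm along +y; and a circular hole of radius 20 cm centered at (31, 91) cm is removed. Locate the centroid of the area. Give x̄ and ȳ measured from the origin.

Part | A | x̄ᵢ | ȳᵢ | A·x̄ᵢ | A·ȳᵢ
rectangular body | 12000.00 | 50.00 | 60.00 | 600000.00 | 720000.00
semicircular top | 3926.99 | 50.00 | 141.22 | 196349.54 | 554572.23
triangular fin | 1000.00 | 106.67 | 33.33 | 106666.67 | 33333.33
hole | -1256.64 | 31.00 | 91.00 | -38955.75 | -114353.97
Σ | 15670.35 |  |  | 864060.46 | 1193551.59
x̄ = 864060.46 / 15670.35 = 55.14 cm
ȳ = 1193551.59 / 15670.35 = 76.17 cm

x̄ = 55.14 cm, ȳ = 76.17 cm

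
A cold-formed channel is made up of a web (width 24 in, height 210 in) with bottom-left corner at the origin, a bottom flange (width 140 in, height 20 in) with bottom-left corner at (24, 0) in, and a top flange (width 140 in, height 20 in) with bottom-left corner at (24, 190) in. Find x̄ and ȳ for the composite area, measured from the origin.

x̄ = 55.16 in, ȳ = 105.00 in

Part | A | x̄ᵢ | ȳᵢ | A·x̄ᵢ | A·ȳᵢ
web | 5040.00 | 12.00 | 105.00 | 60480.00 | 529200.00
bottom flange | 2800.00 | 94.00 | 10.00 | 263200.00 | 28000.00
top flange | 2800.00 | 94.00 | 200.00 | 263200.00 | 560000.00
Σ | 10640.00 |  |  | 586880.00 | 1117200.00
x̄ = 586880.00 / 10640.00 = 55.16 in
ȳ = 1117200.00 / 10640.00 = 105.00 in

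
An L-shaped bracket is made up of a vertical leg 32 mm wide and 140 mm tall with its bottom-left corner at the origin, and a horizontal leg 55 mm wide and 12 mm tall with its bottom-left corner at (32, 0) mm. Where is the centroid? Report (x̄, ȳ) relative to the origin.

vertical leg: A = 32 × 140 = 4480.00, centroid at (16.00, 70.00).
horizontal leg: A = 55 × 12 = 660.00, centroid at (59.50, 6.00).
ΣA = 5140.00 mm²
ΣAx̄ = (4480.00)(16.00) + (660.00)(59.50) = 110950.00 mm³
ΣAȳ = (4480.00)(70.00) + (660.00)(6.00) = 317560.00 mm³
x̄ = 110950.00 / 5140.00 = 21.59 mm
ȳ = 317560.00 / 5140.00 = 61.78 mm

x̄ = 21.59 mm, ȳ = 61.78 mm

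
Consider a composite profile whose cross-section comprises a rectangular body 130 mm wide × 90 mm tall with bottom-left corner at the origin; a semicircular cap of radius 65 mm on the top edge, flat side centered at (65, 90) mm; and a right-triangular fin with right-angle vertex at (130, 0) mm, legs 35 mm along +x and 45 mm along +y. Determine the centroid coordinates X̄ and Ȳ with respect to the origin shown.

Part | A | x̄ᵢ | ȳᵢ | A·x̄ᵢ | A·ȳᵢ
rectangular body | 11700.00 | 65.00 | 45.00 | 760500.00 | 526500.00
semicircular top | 6636.61 | 65.00 | 117.59 | 431379.94 | 780378.64
triangular fin | 787.50 | 141.67 | 15.00 | 111562.50 | 11812.50
Σ | 19124.11 |  |  | 1303442.44 | 1318691.14
X̄ = 1303442.44 / 19124.11 = 68.16 mm
Ȳ = 1318691.14 / 19124.11 = 68.95 mm

X̄ = 68.16 mm, Ȳ = 68.95 mm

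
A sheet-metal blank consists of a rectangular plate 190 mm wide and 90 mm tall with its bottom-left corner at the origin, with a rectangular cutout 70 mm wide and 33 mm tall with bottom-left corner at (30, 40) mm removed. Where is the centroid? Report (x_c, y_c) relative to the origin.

x_c = 99.69 mm, y_c = 43.20 mm

Part | A | x̄ᵢ | ȳᵢ | A·x̄ᵢ | A·ȳᵢ
plate | 17100.00 | 95.00 | 45.00 | 1624500.00 | 769500.00
hole | -2310.00 | 65.00 | 56.50 | -150150.00 | -130515.00
Σ | 14790.00 |  |  | 1474350.00 | 638985.00
x_c = 1474350.00 / 14790.00 = 99.69 mm
y_c = 638985.00 / 14790.00 = 43.20 mm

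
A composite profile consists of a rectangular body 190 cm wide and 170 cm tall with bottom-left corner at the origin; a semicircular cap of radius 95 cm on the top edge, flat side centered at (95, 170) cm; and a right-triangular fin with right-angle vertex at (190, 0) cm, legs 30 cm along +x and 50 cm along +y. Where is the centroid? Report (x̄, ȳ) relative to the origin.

Part | A | x̄ᵢ | ȳᵢ | A·x̄ᵢ | A·ȳᵢ
rectangular body | 32300.00 | 95.00 | 85.00 | 3068500.00 | 2745500.00
semicircular top | 14176.44 | 95.00 | 210.32 | 1346761.50 | 2981577.60
triangular fin | 750.00 | 200.00 | 16.67 | 150000.00 | 12500.00
Σ | 47226.44 |  |  | 4565261.50 | 5739577.60
x̄ = 4565261.50 / 47226.44 = 96.67 cm
ȳ = 5739577.60 / 47226.44 = 121.53 cm

x̄ = 96.67 cm, ȳ = 121.53 cm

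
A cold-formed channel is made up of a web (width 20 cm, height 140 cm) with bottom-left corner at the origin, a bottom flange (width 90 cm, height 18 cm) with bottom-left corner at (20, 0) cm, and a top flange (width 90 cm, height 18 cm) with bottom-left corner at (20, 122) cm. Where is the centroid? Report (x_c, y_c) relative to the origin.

web: A = 20 × 140 = 2800.00, centroid at (10.00, 70.00).
bottom flange: A = 90 × 18 = 1620.00, centroid at (65.00, 9.00).
top flange: A = 90 × 18 = 1620.00, centroid at (65.00, 131.00).
ΣA = 6040.00 cm², ΣAx_c = 238600.00 cm³, ΣAy_c = 422800.00 cm³.
x_c = 238600.00/6040.00 = 39.50 cm; y_c = 422800.00/6040.00 = 70.00 cm.

x_c = 39.50 cm, y_c = 70.00 cm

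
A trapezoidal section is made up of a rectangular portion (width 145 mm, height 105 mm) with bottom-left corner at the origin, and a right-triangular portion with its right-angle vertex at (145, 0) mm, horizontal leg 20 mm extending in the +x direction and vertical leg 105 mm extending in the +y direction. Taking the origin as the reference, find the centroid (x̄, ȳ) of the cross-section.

x̄ = 77.61 mm, ȳ = 51.37 mm

rectangular portion: A = 145 × 105 = 15225.00, centroid at (72.50, 52.50).
triangular portion: A = ½·20·105 = 1050.00, centroid at (151.67, 35.00).
ΣA = 16275.00 mm²
ΣAx̄ = (15225.00)(72.50) + (1050.00)(151.67) = 1263062.50 mm³
ΣAȳ = (15225.00)(52.50) + (1050.00)(35.00) = 836062.50 mm³
x̄ = 1263062.50 / 16275.00 = 77.61 mm
ȳ = 836062.50 / 16275.00 = 51.37 mm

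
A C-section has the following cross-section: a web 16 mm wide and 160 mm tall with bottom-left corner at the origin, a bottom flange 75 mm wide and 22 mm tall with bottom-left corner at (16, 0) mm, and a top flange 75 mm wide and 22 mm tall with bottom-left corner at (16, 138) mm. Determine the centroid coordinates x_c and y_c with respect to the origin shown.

x_c = 33.62 mm, y_c = 80.00 mm

web: A = 16 × 160 = 2560.00, centroid at (8.00, 80.00).
bottom flange: A = 75 × 22 = 1650.00, centroid at (53.50, 11.00).
top flange: A = 75 × 22 = 1650.00, centroid at (53.50, 149.00).
ΣA = 5860.00 mm², ΣAx_c = 197030.00 mm³, ΣAy_c = 468800.00 mm³.
x_c = 197030.00/5860.00 = 33.62 mm; y_c = 468800.00/5860.00 = 80.00 mm.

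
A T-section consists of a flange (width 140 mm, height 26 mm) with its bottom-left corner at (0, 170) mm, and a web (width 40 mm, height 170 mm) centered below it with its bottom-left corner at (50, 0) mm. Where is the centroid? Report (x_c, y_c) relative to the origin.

x_c = 70.00 mm, y_c = 119.17 mm

web: A = 40 × 170 = 6800.00, centroid at (70.00, 85.00).
flange: A = 140 × 26 = 3640.00, centroid at (70.00, 183.00).
ΣA = 10440.00 mm²
ΣAx_c = (6800.00)(70.00) + (3640.00)(70.00) = 730800.00 mm³
ΣAy_c = (6800.00)(85.00) + (3640.00)(183.00) = 1244120.00 mm³
x_c = 730800.00 / 10440.00 = 70.00 mm
y_c = 1244120.00 / 10440.00 = 119.17 mm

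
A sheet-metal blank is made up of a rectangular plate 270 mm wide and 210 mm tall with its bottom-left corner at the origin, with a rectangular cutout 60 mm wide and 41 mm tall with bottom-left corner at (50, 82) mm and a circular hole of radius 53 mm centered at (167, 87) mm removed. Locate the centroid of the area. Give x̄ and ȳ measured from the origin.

plate: A = 270 × 210 = 56700.00, centroid at (135.00, 105.00).
hole 1: A = −(60 × 41) = -2460.00, centroid at (80.00, 102.50).
hole 2: A = −π·53² = -8824.73, centroid at (167.00, 87.00).
ΣA = 45415.27 mm², ΣAx̄ = 5983969.46 mm³, ΣAȳ = 4933598.16 mm³.
x̄ = 5983969.46/45415.27 = 131.76 mm; ȳ = 4933598.16/45415.27 = 108.63 mm.

x̄ = 131.76 mm, ȳ = 108.63 mm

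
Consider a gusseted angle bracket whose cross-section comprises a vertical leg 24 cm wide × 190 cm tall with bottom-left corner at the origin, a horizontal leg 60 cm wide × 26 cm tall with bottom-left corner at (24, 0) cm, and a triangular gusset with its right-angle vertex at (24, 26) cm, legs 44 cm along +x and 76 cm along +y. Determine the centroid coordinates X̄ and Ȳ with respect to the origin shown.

Part | A | x̄ᵢ | ȳᵢ | A·x̄ᵢ | A·ȳᵢ
vertical leg | 4560.00 | 12.00 | 95.00 | 54720.00 | 433200.00
horizontal leg | 1560.00 | 54.00 | 13.00 | 84240.00 | 20280.00
gusset | 1672.00 | 38.67 | 51.33 | 64650.67 | 85829.33
Σ | 7792.00 |  |  | 203610.67 | 539309.33
X̄ = 203610.67 / 7792.00 = 26.13 cm
Ȳ = 539309.33 / 7792.00 = 69.21 cm

X̄ = 26.13 cm, Ȳ = 69.21 cm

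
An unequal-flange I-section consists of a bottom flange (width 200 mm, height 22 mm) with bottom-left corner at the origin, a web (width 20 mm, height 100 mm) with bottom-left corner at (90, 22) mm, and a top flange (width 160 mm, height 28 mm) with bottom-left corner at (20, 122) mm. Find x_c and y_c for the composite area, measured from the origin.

bottom flange: A = 200 × 22 = 4400.00, centroid at (100.00, 11.00).
web: A = 20 × 100 = 2000.00, centroid at (100.00, 72.00).
top flange: A = 160 × 28 = 4480.00, centroid at (100.00, 136.00).
ΣA = 10880.00 mm²
ΣAx_c = (4400.00)(100.00) + (2000.00)(100.00) + (4480.00)(100.00) = 1088000.00 mm³
ΣAy_c = (4400.00)(11.00) + (2000.00)(72.00) + (4480.00)(136.00) = 801680.00 mm³
x_c = 1088000.00 / 10880.00 = 100.00 mm
y_c = 801680.00 / 10880.00 = 73.68 mm

x_c = 100.00 mm, y_c = 73.68 mm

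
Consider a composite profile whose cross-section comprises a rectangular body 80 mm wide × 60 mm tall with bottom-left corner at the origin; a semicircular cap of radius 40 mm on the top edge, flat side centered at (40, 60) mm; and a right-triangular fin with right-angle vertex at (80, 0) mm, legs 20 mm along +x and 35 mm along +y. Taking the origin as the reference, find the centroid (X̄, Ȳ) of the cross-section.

rectangular body: A = 80 × 60 = 4800.00, centroid at (40.00, 30.00).
semicircular top: A = ½π·40² = 2513.27, centroid at (40.00, 76.98).
triangular fin: A = ½·20·35 = 350.00, centroid at (86.67, 11.67).
ΣA = 7663.27 mm²
ΣAX̄ = (4800.00)(40.00) + (2513.27)(40.00) + (350.00)(86.67) = 322864.30 mm³
ΣAȲ = (4800.00)(30.00) + (2513.27)(76.98) + (350.00)(11.67) = 341546.45 mm³
X̄ = 322864.30 / 7663.27 = 42.13 mm
Ȳ = 341546.45 / 7663.27 = 44.57 mm

X̄ = 42.13 mm, Ȳ = 44.57 mm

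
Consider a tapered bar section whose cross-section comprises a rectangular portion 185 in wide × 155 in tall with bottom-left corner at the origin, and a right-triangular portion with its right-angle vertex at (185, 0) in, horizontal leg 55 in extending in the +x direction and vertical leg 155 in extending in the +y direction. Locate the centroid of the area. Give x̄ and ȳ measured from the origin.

Part | A | x̄ᵢ | ȳᵢ | A·x̄ᵢ | A·ȳᵢ
rectangular portion | 28675.00 | 92.50 | 77.50 | 2652437.50 | 2222312.50
triangular portion | 4262.50 | 203.33 | 51.67 | 866708.33 | 220229.17
Σ | 32937.50 |  |  | 3519145.83 | 2442541.67
x̄ = 3519145.83 / 32937.50 = 106.84 in
ȳ = 2442541.67 / 32937.50 = 74.16 in

x̄ = 106.84 in, ȳ = 74.16 in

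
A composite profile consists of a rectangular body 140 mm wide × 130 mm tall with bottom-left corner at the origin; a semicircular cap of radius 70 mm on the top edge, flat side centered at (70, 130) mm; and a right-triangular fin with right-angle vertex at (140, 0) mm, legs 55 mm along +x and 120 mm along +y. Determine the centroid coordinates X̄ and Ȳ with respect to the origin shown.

Part | A | x̄ᵢ | ȳᵢ | A·x̄ᵢ | A·ȳᵢ
rectangular body | 18200.00 | 70.00 | 65.00 | 1274000.00 | 1183000.00
semicircular top | 7696.90 | 70.00 | 159.71 | 538783.14 | 1229263.93
triangular fin | 3300.00 | 158.33 | 40.00 | 522500.00 | 132000.00
Σ | 29196.90 |  |  | 2335283.14 | 2544263.93
X̄ = 2335283.14 / 29196.90 = 79.98 mm
Ȳ = 2544263.93 / 29196.90 = 87.14 mm

X̄ = 79.98 mm, Ȳ = 87.14 mm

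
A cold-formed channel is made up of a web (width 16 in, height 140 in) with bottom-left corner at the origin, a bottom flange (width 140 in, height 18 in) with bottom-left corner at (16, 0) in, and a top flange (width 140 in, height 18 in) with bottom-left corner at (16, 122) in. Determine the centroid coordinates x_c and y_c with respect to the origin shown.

Part | A | x̄ᵢ | ȳᵢ | A·x̄ᵢ | A·ȳᵢ
web | 2240.00 | 8.00 | 70.00 | 17920.00 | 156800.00
bottom flange | 2520.00 | 86.00 | 9.00 | 216720.00 | 22680.00
top flange | 2520.00 | 86.00 | 131.00 | 216720.00 | 330120.00
Σ | 7280.00 |  |  | 451360.00 | 509600.00
x_c = 451360.00 / 7280.00 = 62.00 in
y_c = 509600.00 / 7280.00 = 70.00 in

x_c = 62.00 in, y_c = 70.00 in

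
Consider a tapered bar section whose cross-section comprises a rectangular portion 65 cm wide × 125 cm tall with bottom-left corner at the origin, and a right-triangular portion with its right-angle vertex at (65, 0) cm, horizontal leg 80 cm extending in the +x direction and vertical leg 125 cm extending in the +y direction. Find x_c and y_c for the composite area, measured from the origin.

x_c = 55.04 cm, y_c = 54.56 cm

Part | A | x̄ᵢ | ȳᵢ | A·x̄ᵢ | A·ȳᵢ
rectangular portion | 8125.00 | 32.50 | 62.50 | 264062.50 | 507812.50
triangular portion | 5000.00 | 91.67 | 41.67 | 458333.33 | 208333.33
Σ | 13125.00 |  |  | 722395.83 | 716145.83
x_c = 722395.83 / 13125.00 = 55.04 cm
y_c = 716145.83 / 13125.00 = 54.56 cm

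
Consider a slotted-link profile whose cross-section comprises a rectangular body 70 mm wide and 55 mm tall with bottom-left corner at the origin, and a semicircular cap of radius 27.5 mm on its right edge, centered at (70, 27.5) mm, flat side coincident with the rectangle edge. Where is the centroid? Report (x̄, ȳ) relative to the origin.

x̄ = 46.00 mm, ȳ = 27.50 mm

rectangular body: A = 70 × 55 = 3850.00, centroid at (35.00, 27.50).
semicircular end: A = ½π·27.5² = 1187.91, centroid at (81.67, 27.50).
ΣA = 5037.91 mm²
ΣAx̄ = (3850.00)(35.00) + (1187.91)(81.67) = 231768.61 mm³
ΣAȳ = (3850.00)(27.50) + (1187.91)(27.50) = 138542.65 mm³
x̄ = 231768.61 / 5037.91 = 46.00 mm
ȳ = 138542.65 / 5037.91 = 27.50 mm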